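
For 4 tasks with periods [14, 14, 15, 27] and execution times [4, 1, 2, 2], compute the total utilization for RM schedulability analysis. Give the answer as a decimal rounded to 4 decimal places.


Compute individual utilizations (exact fractions):
  Task 1: C/T = 4/14 = 2/7 (approx. 0.2857)
  Task 2: C/T = 1/14 (approx. 0.0714)
  Task 3: C/T = 2/15 (approx. 0.1333)
  Task 4: C/T = 2/27 (approx. 0.0741)
Total utilization U = 2/7 + 1/14 + 2/15 + 2/27 = 1067/1890
Rounded to 4 decimal places: U = 0.5646
RM (Liu & Layland) bound for 4 tasks = 0.756828; compare with U = 1067/1890 (approx. 0.564550)
U <= bound, so schedulable by RM sufficient condition.

0.5646


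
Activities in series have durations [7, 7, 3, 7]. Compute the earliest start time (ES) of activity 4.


Activity 4 starts after activities 1 through 3 complete.
Predecessor durations: [7, 7, 3]
ES = 7 + 7 + 3 = 17

17


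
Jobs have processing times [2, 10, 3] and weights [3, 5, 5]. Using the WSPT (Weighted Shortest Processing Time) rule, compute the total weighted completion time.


Compute p/w ratios and sort ascending (WSPT): [(3, 5), (2, 3), (10, 5)]
Compute weighted completion times:
  Job (p=3,w=5): C=3, w*C=5*3=15
  Job (p=2,w=3): C=5, w*C=3*5=15
  Job (p=10,w=5): C=15, w*C=5*15=75
Total weighted completion time = 105

105


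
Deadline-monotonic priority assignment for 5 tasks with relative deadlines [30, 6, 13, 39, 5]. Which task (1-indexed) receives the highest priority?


Sort tasks by relative deadline (ascending):
  Task 5: deadline = 5
  Task 2: deadline = 6
  Task 3: deadline = 13
  Task 1: deadline = 30
  Task 4: deadline = 39
Priority order (highest first): [5, 2, 3, 1, 4]
Highest priority task = 5

5


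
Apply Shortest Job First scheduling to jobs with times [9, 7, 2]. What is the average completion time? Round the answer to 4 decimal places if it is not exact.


SJF order (ascending): [2, 7, 9]
Completion times:
  Job 1: burst=2, C=2
  Job 2: burst=7, C=9
  Job 3: burst=9, C=18
Average completion = 29/3 = 9.6667

9.6667


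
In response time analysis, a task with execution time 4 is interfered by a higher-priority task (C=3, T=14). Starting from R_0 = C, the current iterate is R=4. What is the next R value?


R_next = C + ceil(R_prev / T_hp) * C_hp
ceil(4 / 14) = ceil(0.2857) = 1
Interference = 1 * 3 = 3
R_next = 4 + 3 = 7

7


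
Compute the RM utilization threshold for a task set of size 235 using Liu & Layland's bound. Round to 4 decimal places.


Compute 2^(1/235) = 1.0029539167
Subtract 1: 1.0029539167 - 1 = 0.0029539167
Multiply by n: 235 * 0.0029539167 = 0.6941704245
Round to 4 dp: 0.6942

0.6942


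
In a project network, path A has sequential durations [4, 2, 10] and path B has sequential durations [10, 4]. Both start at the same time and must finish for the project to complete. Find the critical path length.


Path A total = 4 + 2 + 10 = 16
Path B total = 10 + 4 = 14
Critical path = longest path = max(16, 14) = 16

16


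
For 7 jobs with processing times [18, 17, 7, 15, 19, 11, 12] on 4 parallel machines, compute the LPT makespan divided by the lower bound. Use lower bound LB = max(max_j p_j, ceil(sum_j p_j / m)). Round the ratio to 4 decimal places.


LPT order: [19, 18, 17, 15, 12, 11, 7]
Machine loads after assignment: [19, 25, 28, 27]
LPT makespan = 28
Lower bound = max(max_job, ceil(total/4)) = max(19, 25) = 25
Ratio = 28 / 25 = 1.12

1.12


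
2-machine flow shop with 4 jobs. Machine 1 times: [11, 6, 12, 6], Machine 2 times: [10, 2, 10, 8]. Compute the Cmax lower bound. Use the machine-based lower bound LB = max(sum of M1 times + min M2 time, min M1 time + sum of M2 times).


LB1 = sum(M1 times) + min(M2 times) = 35 + 2 = 37
LB2 = min(M1 times) + sum(M2 times) = 6 + 30 = 36
Lower bound = max(LB1, LB2) = max(37, 36) = 37

37


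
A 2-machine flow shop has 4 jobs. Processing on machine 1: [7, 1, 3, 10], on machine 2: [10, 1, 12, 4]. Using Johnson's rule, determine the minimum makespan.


Apply Johnson's rule:
  Group 1 (a <= b): [(2, 1, 1), (3, 3, 12), (1, 7, 10)]
  Group 2 (a > b): [(4, 10, 4)]
Optimal job order: [2, 3, 1, 4]
Schedule:
  Job 2: M1 done at 1, M2 done at 2
  Job 3: M1 done at 4, M2 done at 16
  Job 1: M1 done at 11, M2 done at 26
  Job 4: M1 done at 21, M2 done at 30
Makespan = 30

30


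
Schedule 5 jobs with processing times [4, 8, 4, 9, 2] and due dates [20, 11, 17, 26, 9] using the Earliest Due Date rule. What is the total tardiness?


Sort by due date (EDD order): [(2, 9), (8, 11), (4, 17), (4, 20), (9, 26)]
Compute completion times and tardiness:
  Job 1: p=2, d=9, C=2, tardiness=max(0,2-9)=0
  Job 2: p=8, d=11, C=10, tardiness=max(0,10-11)=0
  Job 3: p=4, d=17, C=14, tardiness=max(0,14-17)=0
  Job 4: p=4, d=20, C=18, tardiness=max(0,18-20)=0
  Job 5: p=9, d=26, C=27, tardiness=max(0,27-26)=1
Total tardiness = 1

1


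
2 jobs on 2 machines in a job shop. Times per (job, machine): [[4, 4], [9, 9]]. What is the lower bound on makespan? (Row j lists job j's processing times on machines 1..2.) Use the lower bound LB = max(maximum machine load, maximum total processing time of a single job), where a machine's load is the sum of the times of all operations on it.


Machine loads:
  Machine 1: 4 + 9 = 13
  Machine 2: 4 + 9 = 13
Max machine load = 13
Job totals:
  Job 1: 8
  Job 2: 18
Max job total = 18
Lower bound = max(13, 18) = 18

18


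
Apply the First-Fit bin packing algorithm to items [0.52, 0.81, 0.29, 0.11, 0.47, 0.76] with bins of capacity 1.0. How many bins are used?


Place items sequentially using First-Fit:
  Item 0.52 -> new Bin 1
  Item 0.81 -> new Bin 2
  Item 0.29 -> Bin 1 (now 0.81)
  Item 0.11 -> Bin 1 (now 0.92)
  Item 0.47 -> new Bin 3
  Item 0.76 -> new Bin 4
Total bins used = 4

4


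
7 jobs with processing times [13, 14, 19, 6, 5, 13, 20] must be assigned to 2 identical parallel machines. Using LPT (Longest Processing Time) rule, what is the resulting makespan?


Sort jobs in decreasing order (LPT): [20, 19, 14, 13, 13, 6, 5]
Assign each job to the least loaded machine:
  Machine 1: jobs [20, 13, 13], load = 46
  Machine 2: jobs [19, 14, 6, 5], load = 44
Makespan = max load = 46

46


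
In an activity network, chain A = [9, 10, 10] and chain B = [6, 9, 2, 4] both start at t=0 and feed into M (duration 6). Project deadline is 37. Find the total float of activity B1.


Forward pass: ES(B1) = sum of predecessors on chain B = 0
EF = ES + duration = 0 + 6 = 6
Backward pass: LF(M) = deadline = 37; LS(M) = 37 - 6 = 31
LF(B1) = LS(M) - sum(successors on chain B) = 31 - 15 = 16
LS = LF - duration = 16 - 6 = 10
Total float = LS - ES = 10 - 0 = 10

10


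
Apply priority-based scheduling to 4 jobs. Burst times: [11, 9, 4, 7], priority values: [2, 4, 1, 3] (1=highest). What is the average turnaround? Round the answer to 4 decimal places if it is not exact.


Sort by priority (ascending = highest first):
Order: [(1, 4), (2, 11), (3, 7), (4, 9)]
Completion times:
  Priority 1, burst=4, C=4
  Priority 2, burst=11, C=15
  Priority 3, burst=7, C=22
  Priority 4, burst=9, C=31
Average turnaround = 72/4 = 18.0

18.0


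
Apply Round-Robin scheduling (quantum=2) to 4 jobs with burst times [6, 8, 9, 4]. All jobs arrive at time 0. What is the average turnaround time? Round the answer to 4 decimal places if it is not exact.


Time quantum = 2
Execution trace:
  J1 runs 2 units, time = 2
  J2 runs 2 units, time = 4
  J3 runs 2 units, time = 6
  J4 runs 2 units, time = 8
  J1 runs 2 units, time = 10
  J2 runs 2 units, time = 12
  J3 runs 2 units, time = 14
  J4 runs 2 units, time = 16
  J1 runs 2 units, time = 18
  J2 runs 2 units, time = 20
  J3 runs 2 units, time = 22
  J2 runs 2 units, time = 24
  J3 runs 2 units, time = 26
  J3 runs 1 units, time = 27
Finish times: [18, 24, 27, 16]
Average turnaround = 85/4 = 21.25

21.25


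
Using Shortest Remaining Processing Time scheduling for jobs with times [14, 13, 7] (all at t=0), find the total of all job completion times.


Since all jobs arrive at t=0, SRPT equals SPT ordering.
SPT order: [7, 13, 14]
Completion times:
  Job 1: p=7, C=7
  Job 2: p=13, C=20
  Job 3: p=14, C=34
Total completion time = 7 + 20 + 34 = 61

61


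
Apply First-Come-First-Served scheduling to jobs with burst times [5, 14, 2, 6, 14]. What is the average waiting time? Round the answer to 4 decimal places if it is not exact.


FCFS order (as given): [5, 14, 2, 6, 14]
Waiting times:
  Job 1: wait = 0
  Job 2: wait = 5
  Job 3: wait = 19
  Job 4: wait = 21
  Job 5: wait = 27
Sum of waiting times = 72
Average waiting time = 72/5 = 14.4

14.4


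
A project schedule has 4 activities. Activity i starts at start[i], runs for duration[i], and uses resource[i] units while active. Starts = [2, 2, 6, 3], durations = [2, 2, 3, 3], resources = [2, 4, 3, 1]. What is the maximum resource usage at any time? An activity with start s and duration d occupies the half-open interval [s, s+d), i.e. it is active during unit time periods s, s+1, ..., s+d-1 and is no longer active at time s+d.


Each activity i is active on [start_i, start_i + duration_i).
Compute total resource usage per time slot:
  t=0: active resources = [], total = 0
  t=1: active resources = [], total = 0
  t=2: active resources = [2, 4], total = 6
  t=3: active resources = [2, 4, 1], total = 7
  t=4: active resources = [1], total = 1
  t=5: active resources = [1], total = 1
  t=6: active resources = [3], total = 3
  t=7: active resources = [3], total = 3
  t=8: active resources = [3], total = 3
Peak resource demand = 7

7


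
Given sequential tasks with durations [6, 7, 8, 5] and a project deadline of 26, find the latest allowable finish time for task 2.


LF(activity 2) = deadline - sum of successor durations
Successors: activities 3 through 4 with durations [8, 5]
Sum of successor durations = 13
LF = 26 - 13 = 13

13


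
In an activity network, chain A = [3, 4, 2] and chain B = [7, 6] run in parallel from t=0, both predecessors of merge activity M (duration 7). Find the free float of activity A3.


ES(A3) = sum of predecessors on chain A = 7
EF(A3) = ES + duration = 7 + 2 = 9
Successor of A3 is M. ES(M) = max(sum(A), sum(B)) = max(9, 13) = 13
Free float = ES(successor) - EF(current) = 13 - 9 = 4

4


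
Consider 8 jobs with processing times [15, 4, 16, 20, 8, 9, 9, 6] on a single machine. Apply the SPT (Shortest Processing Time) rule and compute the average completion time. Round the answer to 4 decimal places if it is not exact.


Sort jobs by processing time (SPT order): [4, 6, 8, 9, 9, 15, 16, 20]
Compute completion times sequentially:
  Job 1: processing = 4, completes at 4
  Job 2: processing = 6, completes at 10
  Job 3: processing = 8, completes at 18
  Job 4: processing = 9, completes at 27
  Job 5: processing = 9, completes at 36
  Job 6: processing = 15, completes at 51
  Job 7: processing = 16, completes at 67
  Job 8: processing = 20, completes at 87
Sum of completion times = 300
Average completion time = 300/8 = 37.5

37.5


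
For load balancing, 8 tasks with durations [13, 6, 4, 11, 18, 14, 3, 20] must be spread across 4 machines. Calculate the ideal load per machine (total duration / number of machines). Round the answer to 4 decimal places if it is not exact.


Total processing time = 13 + 6 + 4 + 11 + 18 + 14 + 3 + 20 = 89
Number of machines = 4
Ideal balanced load = 89 / 4 = 22.25

22.25


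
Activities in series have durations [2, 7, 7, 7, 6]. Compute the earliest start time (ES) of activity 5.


Activity 5 starts after activities 1 through 4 complete.
Predecessor durations: [2, 7, 7, 7]
ES = 2 + 7 + 7 + 7 = 23

23


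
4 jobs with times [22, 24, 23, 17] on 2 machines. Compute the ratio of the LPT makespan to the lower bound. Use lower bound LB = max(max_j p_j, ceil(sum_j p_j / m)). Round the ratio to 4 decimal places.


LPT order: [24, 23, 22, 17]
Machine loads after assignment: [41, 45]
LPT makespan = 45
Lower bound = max(max_job, ceil(total/2)) = max(24, 43) = 43
Ratio = 45 / 43 = 1.0465

1.0465


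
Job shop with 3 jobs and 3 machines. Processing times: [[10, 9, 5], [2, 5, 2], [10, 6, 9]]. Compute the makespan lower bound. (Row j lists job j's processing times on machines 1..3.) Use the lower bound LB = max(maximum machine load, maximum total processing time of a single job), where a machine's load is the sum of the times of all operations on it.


Machine loads:
  Machine 1: 10 + 2 + 10 = 22
  Machine 2: 9 + 5 + 6 = 20
  Machine 3: 5 + 2 + 9 = 16
Max machine load = 22
Job totals:
  Job 1: 24
  Job 2: 9
  Job 3: 25
Max job total = 25
Lower bound = max(22, 25) = 25

25


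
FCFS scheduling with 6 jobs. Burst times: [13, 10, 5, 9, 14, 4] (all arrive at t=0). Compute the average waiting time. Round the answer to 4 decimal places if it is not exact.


FCFS order (as given): [13, 10, 5, 9, 14, 4]
Waiting times:
  Job 1: wait = 0
  Job 2: wait = 13
  Job 3: wait = 23
  Job 4: wait = 28
  Job 5: wait = 37
  Job 6: wait = 51
Sum of waiting times = 152
Average waiting time = 152/6 = 25.3333

25.3333


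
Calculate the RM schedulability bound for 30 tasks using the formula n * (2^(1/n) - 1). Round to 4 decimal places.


Compute 2^(1/30) = 1.0233738920
Subtract 1: 1.0233738920 - 1 = 0.0233738920
Multiply by n: 30 * 0.0233738920 = 0.7012167600
Round to 4 dp: 0.7012

0.7012


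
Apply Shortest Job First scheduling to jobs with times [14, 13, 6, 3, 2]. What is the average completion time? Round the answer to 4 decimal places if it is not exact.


SJF order (ascending): [2, 3, 6, 13, 14]
Completion times:
  Job 1: burst=2, C=2
  Job 2: burst=3, C=5
  Job 3: burst=6, C=11
  Job 4: burst=13, C=24
  Job 5: burst=14, C=38
Average completion = 80/5 = 16.0

16.0


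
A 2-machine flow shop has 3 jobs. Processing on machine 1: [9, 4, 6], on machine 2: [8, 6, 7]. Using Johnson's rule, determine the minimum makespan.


Apply Johnson's rule:
  Group 1 (a <= b): [(2, 4, 6), (3, 6, 7)]
  Group 2 (a > b): [(1, 9, 8)]
Optimal job order: [2, 3, 1]
Schedule:
  Job 2: M1 done at 4, M2 done at 10
  Job 3: M1 done at 10, M2 done at 17
  Job 1: M1 done at 19, M2 done at 27
Makespan = 27

27


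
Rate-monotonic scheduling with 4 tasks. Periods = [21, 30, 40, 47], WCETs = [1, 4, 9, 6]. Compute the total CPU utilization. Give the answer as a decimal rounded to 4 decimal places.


Compute individual utilizations (exact fractions):
  Task 1: C/T = 1/21 (approx. 0.0476)
  Task 2: C/T = 4/30 = 2/15 (approx. 0.1333)
  Task 3: C/T = 9/40 (approx. 0.225)
  Task 4: C/T = 6/47 (approx. 0.1277)
Total utilization U = 1/21 + 2/15 + 9/40 + 6/47 = 21067/39480
Rounded to 4 decimal places: U = 0.5336
RM (Liu & Layland) bound for 4 tasks = 0.756828; compare with U = 21067/39480 (approx. 0.533612)
U <= bound, so schedulable by RM sufficient condition.

0.5336


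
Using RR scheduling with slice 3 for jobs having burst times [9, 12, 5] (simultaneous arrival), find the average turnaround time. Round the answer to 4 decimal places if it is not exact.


Time quantum = 3
Execution trace:
  J1 runs 3 units, time = 3
  J2 runs 3 units, time = 6
  J3 runs 3 units, time = 9
  J1 runs 3 units, time = 12
  J2 runs 3 units, time = 15
  J3 runs 2 units, time = 17
  J1 runs 3 units, time = 20
  J2 runs 3 units, time = 23
  J2 runs 3 units, time = 26
Finish times: [20, 26, 17]
Average turnaround = 63/3 = 21.0

21.0


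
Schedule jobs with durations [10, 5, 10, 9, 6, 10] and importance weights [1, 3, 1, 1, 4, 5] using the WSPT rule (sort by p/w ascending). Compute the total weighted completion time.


Compute p/w ratios and sort ascending (WSPT): [(6, 4), (5, 3), (10, 5), (9, 1), (10, 1), (10, 1)]
Compute weighted completion times:
  Job (p=6,w=4): C=6, w*C=4*6=24
  Job (p=5,w=3): C=11, w*C=3*11=33
  Job (p=10,w=5): C=21, w*C=5*21=105
  Job (p=9,w=1): C=30, w*C=1*30=30
  Job (p=10,w=1): C=40, w*C=1*40=40
  Job (p=10,w=1): C=50, w*C=1*50=50
Total weighted completion time = 282

282


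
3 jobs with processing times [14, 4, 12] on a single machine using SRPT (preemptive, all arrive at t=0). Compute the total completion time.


Since all jobs arrive at t=0, SRPT equals SPT ordering.
SPT order: [4, 12, 14]
Completion times:
  Job 1: p=4, C=4
  Job 2: p=12, C=16
  Job 3: p=14, C=30
Total completion time = 4 + 16 + 30 = 50

50


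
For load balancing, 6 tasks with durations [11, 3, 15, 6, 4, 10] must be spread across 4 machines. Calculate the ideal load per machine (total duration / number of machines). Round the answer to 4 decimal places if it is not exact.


Total processing time = 11 + 3 + 15 + 6 + 4 + 10 = 49
Number of machines = 4
Ideal balanced load = 49 / 4 = 12.25

12.25


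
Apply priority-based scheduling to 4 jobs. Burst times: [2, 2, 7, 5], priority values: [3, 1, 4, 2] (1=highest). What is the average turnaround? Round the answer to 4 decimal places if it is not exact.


Sort by priority (ascending = highest first):
Order: [(1, 2), (2, 5), (3, 2), (4, 7)]
Completion times:
  Priority 1, burst=2, C=2
  Priority 2, burst=5, C=7
  Priority 3, burst=2, C=9
  Priority 4, burst=7, C=16
Average turnaround = 34/4 = 8.5

8.5


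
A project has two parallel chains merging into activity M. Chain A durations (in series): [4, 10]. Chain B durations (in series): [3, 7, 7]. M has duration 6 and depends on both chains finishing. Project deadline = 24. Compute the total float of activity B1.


Forward pass: ES(B1) = sum of predecessors on chain B = 0
EF = ES + duration = 0 + 3 = 3
Backward pass: LF(M) = deadline = 24; LS(M) = 24 - 6 = 18
LF(B1) = LS(M) - sum(successors on chain B) = 18 - 14 = 4
LS = LF - duration = 4 - 3 = 1
Total float = LS - ES = 1 - 0 = 1

1


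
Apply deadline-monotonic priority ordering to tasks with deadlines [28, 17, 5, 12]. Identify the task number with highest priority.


Sort tasks by relative deadline (ascending):
  Task 3: deadline = 5
  Task 4: deadline = 12
  Task 2: deadline = 17
  Task 1: deadline = 28
Priority order (highest first): [3, 4, 2, 1]
Highest priority task = 3

3


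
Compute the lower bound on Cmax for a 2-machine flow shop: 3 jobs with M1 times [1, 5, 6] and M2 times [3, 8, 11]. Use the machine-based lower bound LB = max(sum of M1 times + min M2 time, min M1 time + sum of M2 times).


LB1 = sum(M1 times) + min(M2 times) = 12 + 3 = 15
LB2 = min(M1 times) + sum(M2 times) = 1 + 22 = 23
Lower bound = max(LB1, LB2) = max(15, 23) = 23

23


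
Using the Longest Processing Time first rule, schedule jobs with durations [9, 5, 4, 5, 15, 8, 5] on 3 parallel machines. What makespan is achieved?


Sort jobs in decreasing order (LPT): [15, 9, 8, 5, 5, 5, 4]
Assign each job to the least loaded machine:
  Machine 1: jobs [15], load = 15
  Machine 2: jobs [9, 5, 4], load = 18
  Machine 3: jobs [8, 5, 5], load = 18
Makespan = max load = 18

18


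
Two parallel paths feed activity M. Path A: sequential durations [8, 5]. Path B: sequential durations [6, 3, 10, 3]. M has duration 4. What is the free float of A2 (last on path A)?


ES(A2) = sum of predecessors on chain A = 8
EF(A2) = ES + duration = 8 + 5 = 13
Successor of A2 is M. ES(M) = max(sum(A), sum(B)) = max(13, 22) = 22
Free float = ES(successor) - EF(current) = 22 - 13 = 9

9


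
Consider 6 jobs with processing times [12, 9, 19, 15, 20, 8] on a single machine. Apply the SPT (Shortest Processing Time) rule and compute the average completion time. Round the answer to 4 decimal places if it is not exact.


Sort jobs by processing time (SPT order): [8, 9, 12, 15, 19, 20]
Compute completion times sequentially:
  Job 1: processing = 8, completes at 8
  Job 2: processing = 9, completes at 17
  Job 3: processing = 12, completes at 29
  Job 4: processing = 15, completes at 44
  Job 5: processing = 19, completes at 63
  Job 6: processing = 20, completes at 83
Sum of completion times = 244
Average completion time = 244/6 = 40.6667

40.6667


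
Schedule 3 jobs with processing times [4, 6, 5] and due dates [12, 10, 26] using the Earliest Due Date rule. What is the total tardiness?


Sort by due date (EDD order): [(6, 10), (4, 12), (5, 26)]
Compute completion times and tardiness:
  Job 1: p=6, d=10, C=6, tardiness=max(0,6-10)=0
  Job 2: p=4, d=12, C=10, tardiness=max(0,10-12)=0
  Job 3: p=5, d=26, C=15, tardiness=max(0,15-26)=0
Total tardiness = 0

0


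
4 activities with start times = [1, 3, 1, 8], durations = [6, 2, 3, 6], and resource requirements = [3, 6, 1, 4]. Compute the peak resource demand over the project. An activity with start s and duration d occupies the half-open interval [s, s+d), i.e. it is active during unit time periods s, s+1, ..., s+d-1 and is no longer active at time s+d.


Each activity i is active on [start_i, start_i + duration_i).
Compute total resource usage per time slot:
  t=0: active resources = [], total = 0
  t=1: active resources = [3, 1], total = 4
  t=2: active resources = [3, 1], total = 4
  t=3: active resources = [3, 6, 1], total = 10
  t=4: active resources = [3, 6], total = 9
  t=5: active resources = [3], total = 3
  t=6: active resources = [3], total = 3
  t=7: active resources = [], total = 0
  t=8: active resources = [4], total = 4
  t=9: active resources = [4], total = 4
  t=10: active resources = [4], total = 4
  t=11: active resources = [4], total = 4
  t=12: active resources = [4], total = 4
  t=13: active resources = [4], total = 4
Peak resource demand = 10

10


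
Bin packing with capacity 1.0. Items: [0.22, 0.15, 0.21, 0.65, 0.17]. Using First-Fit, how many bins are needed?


Place items sequentially using First-Fit:
  Item 0.22 -> new Bin 1
  Item 0.15 -> Bin 1 (now 0.37)
  Item 0.21 -> Bin 1 (now 0.58)
  Item 0.65 -> new Bin 2
  Item 0.17 -> Bin 1 (now 0.75)
Total bins used = 2

2


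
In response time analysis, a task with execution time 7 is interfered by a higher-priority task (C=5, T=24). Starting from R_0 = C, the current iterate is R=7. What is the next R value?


R_next = C + ceil(R_prev / T_hp) * C_hp
ceil(7 / 24) = ceil(0.2917) = 1
Interference = 1 * 5 = 5
R_next = 7 + 5 = 12

12


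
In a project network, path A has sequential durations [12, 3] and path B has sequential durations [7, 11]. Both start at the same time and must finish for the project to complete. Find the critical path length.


Path A total = 12 + 3 = 15
Path B total = 7 + 11 = 18
Critical path = longest path = max(15, 18) = 18

18


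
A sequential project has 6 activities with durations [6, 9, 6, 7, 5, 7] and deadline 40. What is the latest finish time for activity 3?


LF(activity 3) = deadline - sum of successor durations
Successors: activities 4 through 6 with durations [7, 5, 7]
Sum of successor durations = 19
LF = 40 - 19 = 21

21


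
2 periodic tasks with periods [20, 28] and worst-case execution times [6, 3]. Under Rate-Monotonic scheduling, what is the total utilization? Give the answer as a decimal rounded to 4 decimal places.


Compute individual utilizations (exact fractions):
  Task 1: C/T = 6/20 = 3/10 (approx. 0.3)
  Task 2: C/T = 3/28 (approx. 0.1071)
Total utilization U = 3/10 + 3/28 = 57/140
Rounded to 4 decimal places: U = 0.4071
RM (Liu & Layland) bound for 2 tasks = 0.828427; compare with U = 57/140 (approx. 0.407143)
U <= bound, so schedulable by RM sufficient condition.

0.4071


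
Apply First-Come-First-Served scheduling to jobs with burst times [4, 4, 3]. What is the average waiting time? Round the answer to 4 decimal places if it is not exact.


FCFS order (as given): [4, 4, 3]
Waiting times:
  Job 1: wait = 0
  Job 2: wait = 4
  Job 3: wait = 8
Sum of waiting times = 12
Average waiting time = 12/3 = 4.0

4.0


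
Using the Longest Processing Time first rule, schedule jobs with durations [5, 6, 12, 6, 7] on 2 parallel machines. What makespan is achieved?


Sort jobs in decreasing order (LPT): [12, 7, 6, 6, 5]
Assign each job to the least loaded machine:
  Machine 1: jobs [12, 6], load = 18
  Machine 2: jobs [7, 6, 5], load = 18
Makespan = max load = 18

18


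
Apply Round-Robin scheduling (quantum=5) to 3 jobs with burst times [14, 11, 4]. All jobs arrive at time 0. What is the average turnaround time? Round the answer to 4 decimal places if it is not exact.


Time quantum = 5
Execution trace:
  J1 runs 5 units, time = 5
  J2 runs 5 units, time = 10
  J3 runs 4 units, time = 14
  J1 runs 5 units, time = 19
  J2 runs 5 units, time = 24
  J1 runs 4 units, time = 28
  J2 runs 1 units, time = 29
Finish times: [28, 29, 14]
Average turnaround = 71/3 = 23.6667

23.6667


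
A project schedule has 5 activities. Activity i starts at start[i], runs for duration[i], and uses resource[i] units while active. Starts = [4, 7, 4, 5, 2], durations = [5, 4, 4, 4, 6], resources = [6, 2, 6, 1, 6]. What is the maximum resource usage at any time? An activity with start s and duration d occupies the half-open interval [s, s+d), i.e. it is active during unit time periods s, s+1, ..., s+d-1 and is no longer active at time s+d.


Each activity i is active on [start_i, start_i + duration_i).
Compute total resource usage per time slot:
  t=0: active resources = [], total = 0
  t=1: active resources = [], total = 0
  t=2: active resources = [6], total = 6
  t=3: active resources = [6], total = 6
  t=4: active resources = [6, 6, 6], total = 18
  t=5: active resources = [6, 6, 1, 6], total = 19
  t=6: active resources = [6, 6, 1, 6], total = 19
  t=7: active resources = [6, 2, 6, 1, 6], total = 21
  t=8: active resources = [6, 2, 1], total = 9
  t=9: active resources = [2], total = 2
  t=10: active resources = [2], total = 2
Peak resource demand = 21

21


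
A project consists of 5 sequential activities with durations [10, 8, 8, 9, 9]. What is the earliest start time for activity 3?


Activity 3 starts after activities 1 through 2 complete.
Predecessor durations: [10, 8]
ES = 10 + 8 = 18

18


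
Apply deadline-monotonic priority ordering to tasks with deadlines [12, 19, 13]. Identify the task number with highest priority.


Sort tasks by relative deadline (ascending):
  Task 1: deadline = 12
  Task 3: deadline = 13
  Task 2: deadline = 19
Priority order (highest first): [1, 3, 2]
Highest priority task = 1

1


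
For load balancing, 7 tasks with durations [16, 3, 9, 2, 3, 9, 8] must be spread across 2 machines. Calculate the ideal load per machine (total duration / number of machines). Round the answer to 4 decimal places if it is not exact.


Total processing time = 16 + 3 + 9 + 2 + 3 + 9 + 8 = 50
Number of machines = 2
Ideal balanced load = 50 / 2 = 25.0

25.0


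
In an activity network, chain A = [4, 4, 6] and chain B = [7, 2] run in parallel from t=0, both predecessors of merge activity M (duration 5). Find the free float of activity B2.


ES(B2) = sum of predecessors on chain B = 7
EF(B2) = ES + duration = 7 + 2 = 9
Successor of B2 is M. ES(M) = max(sum(A), sum(B)) = max(14, 9) = 14
Free float = ES(successor) - EF(current) = 14 - 9 = 5

5


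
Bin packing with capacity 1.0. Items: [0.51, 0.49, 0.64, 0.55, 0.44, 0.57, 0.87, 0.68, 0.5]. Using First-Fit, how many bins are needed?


Place items sequentially using First-Fit:
  Item 0.51 -> new Bin 1
  Item 0.49 -> Bin 1 (now 1.0)
  Item 0.64 -> new Bin 2
  Item 0.55 -> new Bin 3
  Item 0.44 -> Bin 3 (now 0.99)
  Item 0.57 -> new Bin 4
  Item 0.87 -> new Bin 5
  Item 0.68 -> new Bin 6
  Item 0.5 -> new Bin 7
Total bins used = 7

7


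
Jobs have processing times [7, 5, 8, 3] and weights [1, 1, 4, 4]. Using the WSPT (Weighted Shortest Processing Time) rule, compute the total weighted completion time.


Compute p/w ratios and sort ascending (WSPT): [(3, 4), (8, 4), (5, 1), (7, 1)]
Compute weighted completion times:
  Job (p=3,w=4): C=3, w*C=4*3=12
  Job (p=8,w=4): C=11, w*C=4*11=44
  Job (p=5,w=1): C=16, w*C=1*16=16
  Job (p=7,w=1): C=23, w*C=1*23=23
Total weighted completion time = 95

95


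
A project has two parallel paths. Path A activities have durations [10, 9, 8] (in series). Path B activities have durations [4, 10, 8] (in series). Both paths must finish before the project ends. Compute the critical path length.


Path A total = 10 + 9 + 8 = 27
Path B total = 4 + 10 + 8 = 22
Critical path = longest path = max(27, 22) = 27

27


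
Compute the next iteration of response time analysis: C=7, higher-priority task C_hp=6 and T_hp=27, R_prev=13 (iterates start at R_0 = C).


R_next = C + ceil(R_prev / T_hp) * C_hp
ceil(13 / 27) = ceil(0.4815) = 1
Interference = 1 * 6 = 6
R_next = 7 + 6 = 13
R_next = R_prev, so the iteration has converged (response time = 13).

13


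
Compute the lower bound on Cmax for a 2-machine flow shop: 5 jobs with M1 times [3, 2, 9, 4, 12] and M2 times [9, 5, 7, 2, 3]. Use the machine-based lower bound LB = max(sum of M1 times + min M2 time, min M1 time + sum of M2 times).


LB1 = sum(M1 times) + min(M2 times) = 30 + 2 = 32
LB2 = min(M1 times) + sum(M2 times) = 2 + 26 = 28
Lower bound = max(LB1, LB2) = max(32, 28) = 32

32


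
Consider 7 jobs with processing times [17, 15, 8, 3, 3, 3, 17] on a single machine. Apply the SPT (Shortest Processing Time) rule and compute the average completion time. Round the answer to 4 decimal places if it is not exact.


Sort jobs by processing time (SPT order): [3, 3, 3, 8, 15, 17, 17]
Compute completion times sequentially:
  Job 1: processing = 3, completes at 3
  Job 2: processing = 3, completes at 6
  Job 3: processing = 3, completes at 9
  Job 4: processing = 8, completes at 17
  Job 5: processing = 15, completes at 32
  Job 6: processing = 17, completes at 49
  Job 7: processing = 17, completes at 66
Sum of completion times = 182
Average completion time = 182/7 = 26.0

26.0


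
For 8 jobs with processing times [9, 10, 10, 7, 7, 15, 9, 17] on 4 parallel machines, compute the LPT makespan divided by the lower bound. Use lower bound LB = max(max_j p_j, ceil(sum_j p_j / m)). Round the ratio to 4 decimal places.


LPT order: [17, 15, 10, 10, 9, 9, 7, 7]
Machine loads after assignment: [24, 22, 19, 19]
LPT makespan = 24
Lower bound = max(max_job, ceil(total/4)) = max(17, 21) = 21
Ratio = 24 / 21 = 1.1429

1.1429


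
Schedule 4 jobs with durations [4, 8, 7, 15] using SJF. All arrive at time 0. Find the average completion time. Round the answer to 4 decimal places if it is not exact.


SJF order (ascending): [4, 7, 8, 15]
Completion times:
  Job 1: burst=4, C=4
  Job 2: burst=7, C=11
  Job 3: burst=8, C=19
  Job 4: burst=15, C=34
Average completion = 68/4 = 17.0

17.0


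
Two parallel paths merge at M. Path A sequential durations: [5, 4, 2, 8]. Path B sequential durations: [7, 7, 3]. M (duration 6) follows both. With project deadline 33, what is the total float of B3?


Forward pass: ES(B3) = sum of predecessors on chain B = 14
EF = ES + duration = 14 + 3 = 17
Backward pass: LF(M) = deadline = 33; LS(M) = 33 - 6 = 27
LF(B3) = LS(M) - sum(successors on chain B) = 27 - 0 = 27
LS = LF - duration = 27 - 3 = 24
Total float = LS - ES = 24 - 14 = 10

10


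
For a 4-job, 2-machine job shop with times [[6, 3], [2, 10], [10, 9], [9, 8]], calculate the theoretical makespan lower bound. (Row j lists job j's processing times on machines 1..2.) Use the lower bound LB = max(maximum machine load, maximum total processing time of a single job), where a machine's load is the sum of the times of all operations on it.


Machine loads:
  Machine 1: 6 + 2 + 10 + 9 = 27
  Machine 2: 3 + 10 + 9 + 8 = 30
Max machine load = 30
Job totals:
  Job 1: 9
  Job 2: 12
  Job 3: 19
  Job 4: 17
Max job total = 19
Lower bound = max(30, 19) = 30

30


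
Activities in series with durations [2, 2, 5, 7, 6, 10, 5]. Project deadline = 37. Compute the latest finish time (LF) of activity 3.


LF(activity 3) = deadline - sum of successor durations
Successors: activities 4 through 7 with durations [7, 6, 10, 5]
Sum of successor durations = 28
LF = 37 - 28 = 9

9


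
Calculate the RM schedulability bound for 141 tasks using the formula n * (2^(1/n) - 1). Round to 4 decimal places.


Compute 2^(1/141) = 1.0049280405
Subtract 1: 1.0049280405 - 1 = 0.0049280405
Multiply by n: 141 * 0.0049280405 = 0.6948537105
Round to 4 dp: 0.6949

0.6949


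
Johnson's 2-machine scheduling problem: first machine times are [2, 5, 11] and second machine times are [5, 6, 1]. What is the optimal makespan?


Apply Johnson's rule:
  Group 1 (a <= b): [(1, 2, 5), (2, 5, 6)]
  Group 2 (a > b): [(3, 11, 1)]
Optimal job order: [1, 2, 3]
Schedule:
  Job 1: M1 done at 2, M2 done at 7
  Job 2: M1 done at 7, M2 done at 13
  Job 3: M1 done at 18, M2 done at 19
Makespan = 19

19


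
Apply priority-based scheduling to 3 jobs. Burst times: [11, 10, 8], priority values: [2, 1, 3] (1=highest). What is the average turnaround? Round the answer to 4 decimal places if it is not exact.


Sort by priority (ascending = highest first):
Order: [(1, 10), (2, 11), (3, 8)]
Completion times:
  Priority 1, burst=10, C=10
  Priority 2, burst=11, C=21
  Priority 3, burst=8, C=29
Average turnaround = 60/3 = 20.0

20.0


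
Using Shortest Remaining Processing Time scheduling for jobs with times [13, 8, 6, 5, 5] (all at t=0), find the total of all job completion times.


Since all jobs arrive at t=0, SRPT equals SPT ordering.
SPT order: [5, 5, 6, 8, 13]
Completion times:
  Job 1: p=5, C=5
  Job 2: p=5, C=10
  Job 3: p=6, C=16
  Job 4: p=8, C=24
  Job 5: p=13, C=37
Total completion time = 5 + 10 + 16 + 24 + 37 = 92

92


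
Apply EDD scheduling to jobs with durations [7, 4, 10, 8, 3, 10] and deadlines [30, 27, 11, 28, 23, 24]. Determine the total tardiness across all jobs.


Sort by due date (EDD order): [(10, 11), (3, 23), (10, 24), (4, 27), (8, 28), (7, 30)]
Compute completion times and tardiness:
  Job 1: p=10, d=11, C=10, tardiness=max(0,10-11)=0
  Job 2: p=3, d=23, C=13, tardiness=max(0,13-23)=0
  Job 3: p=10, d=24, C=23, tardiness=max(0,23-24)=0
  Job 4: p=4, d=27, C=27, tardiness=max(0,27-27)=0
  Job 5: p=8, d=28, C=35, tardiness=max(0,35-28)=7
  Job 6: p=7, d=30, C=42, tardiness=max(0,42-30)=12
Total tardiness = 19

19


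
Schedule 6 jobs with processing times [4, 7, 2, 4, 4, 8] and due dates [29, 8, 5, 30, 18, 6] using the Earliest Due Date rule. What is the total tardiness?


Sort by due date (EDD order): [(2, 5), (8, 6), (7, 8), (4, 18), (4, 29), (4, 30)]
Compute completion times and tardiness:
  Job 1: p=2, d=5, C=2, tardiness=max(0,2-5)=0
  Job 2: p=8, d=6, C=10, tardiness=max(0,10-6)=4
  Job 3: p=7, d=8, C=17, tardiness=max(0,17-8)=9
  Job 4: p=4, d=18, C=21, tardiness=max(0,21-18)=3
  Job 5: p=4, d=29, C=25, tardiness=max(0,25-29)=0
  Job 6: p=4, d=30, C=29, tardiness=max(0,29-30)=0
Total tardiness = 16

16


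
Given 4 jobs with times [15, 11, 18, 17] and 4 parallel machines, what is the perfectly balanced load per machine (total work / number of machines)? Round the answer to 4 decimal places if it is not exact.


Total processing time = 15 + 11 + 18 + 17 = 61
Number of machines = 4
Ideal balanced load = 61 / 4 = 15.25

15.25


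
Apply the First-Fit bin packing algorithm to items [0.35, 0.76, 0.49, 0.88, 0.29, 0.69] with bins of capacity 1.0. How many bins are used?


Place items sequentially using First-Fit:
  Item 0.35 -> new Bin 1
  Item 0.76 -> new Bin 2
  Item 0.49 -> Bin 1 (now 0.84)
  Item 0.88 -> new Bin 3
  Item 0.29 -> new Bin 4
  Item 0.69 -> Bin 4 (now 0.98)
Total bins used = 4

4


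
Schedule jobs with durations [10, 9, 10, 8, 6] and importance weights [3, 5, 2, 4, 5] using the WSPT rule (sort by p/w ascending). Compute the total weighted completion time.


Compute p/w ratios and sort ascending (WSPT): [(6, 5), (9, 5), (8, 4), (10, 3), (10, 2)]
Compute weighted completion times:
  Job (p=6,w=5): C=6, w*C=5*6=30
  Job (p=9,w=5): C=15, w*C=5*15=75
  Job (p=8,w=4): C=23, w*C=4*23=92
  Job (p=10,w=3): C=33, w*C=3*33=99
  Job (p=10,w=2): C=43, w*C=2*43=86
Total weighted completion time = 382

382


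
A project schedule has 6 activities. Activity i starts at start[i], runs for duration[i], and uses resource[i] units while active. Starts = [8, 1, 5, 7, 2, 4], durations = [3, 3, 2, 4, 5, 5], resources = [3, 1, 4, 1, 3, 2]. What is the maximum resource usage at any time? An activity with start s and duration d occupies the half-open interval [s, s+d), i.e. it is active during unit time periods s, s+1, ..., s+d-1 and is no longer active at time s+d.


Each activity i is active on [start_i, start_i + duration_i).
Compute total resource usage per time slot:
  t=0: active resources = [], total = 0
  t=1: active resources = [1], total = 1
  t=2: active resources = [1, 3], total = 4
  t=3: active resources = [1, 3], total = 4
  t=4: active resources = [3, 2], total = 5
  t=5: active resources = [4, 3, 2], total = 9
  t=6: active resources = [4, 3, 2], total = 9
  t=7: active resources = [1, 2], total = 3
  t=8: active resources = [3, 1, 2], total = 6
  t=9: active resources = [3, 1], total = 4
  t=10: active resources = [3, 1], total = 4
Peak resource demand = 9

9


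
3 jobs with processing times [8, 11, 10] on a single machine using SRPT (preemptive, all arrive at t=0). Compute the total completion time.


Since all jobs arrive at t=0, SRPT equals SPT ordering.
SPT order: [8, 10, 11]
Completion times:
  Job 1: p=8, C=8
  Job 2: p=10, C=18
  Job 3: p=11, C=29
Total completion time = 8 + 18 + 29 = 55

55


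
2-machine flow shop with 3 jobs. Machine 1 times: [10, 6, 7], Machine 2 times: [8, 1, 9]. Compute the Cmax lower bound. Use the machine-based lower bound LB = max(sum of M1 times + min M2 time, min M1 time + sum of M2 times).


LB1 = sum(M1 times) + min(M2 times) = 23 + 1 = 24
LB2 = min(M1 times) + sum(M2 times) = 6 + 18 = 24
Lower bound = max(LB1, LB2) = max(24, 24) = 24

24


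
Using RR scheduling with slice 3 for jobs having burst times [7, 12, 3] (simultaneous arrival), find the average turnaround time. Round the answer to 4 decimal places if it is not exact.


Time quantum = 3
Execution trace:
  J1 runs 3 units, time = 3
  J2 runs 3 units, time = 6
  J3 runs 3 units, time = 9
  J1 runs 3 units, time = 12
  J2 runs 3 units, time = 15
  J1 runs 1 units, time = 16
  J2 runs 3 units, time = 19
  J2 runs 3 units, time = 22
Finish times: [16, 22, 9]
Average turnaround = 47/3 = 15.6667

15.6667


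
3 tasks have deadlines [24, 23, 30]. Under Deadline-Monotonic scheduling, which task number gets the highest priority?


Sort tasks by relative deadline (ascending):
  Task 2: deadline = 23
  Task 1: deadline = 24
  Task 3: deadline = 30
Priority order (highest first): [2, 1, 3]
Highest priority task = 2

2


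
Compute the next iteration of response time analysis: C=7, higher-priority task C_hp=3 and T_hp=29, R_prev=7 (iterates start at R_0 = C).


R_next = C + ceil(R_prev / T_hp) * C_hp
ceil(7 / 29) = ceil(0.2414) = 1
Interference = 1 * 3 = 3
R_next = 7 + 3 = 10

10


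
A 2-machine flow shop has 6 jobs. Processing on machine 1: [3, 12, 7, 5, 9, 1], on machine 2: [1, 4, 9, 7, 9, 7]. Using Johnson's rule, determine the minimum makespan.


Apply Johnson's rule:
  Group 1 (a <= b): [(6, 1, 7), (4, 5, 7), (3, 7, 9), (5, 9, 9)]
  Group 2 (a > b): [(2, 12, 4), (1, 3, 1)]
Optimal job order: [6, 4, 3, 5, 2, 1]
Schedule:
  Job 6: M1 done at 1, M2 done at 8
  Job 4: M1 done at 6, M2 done at 15
  Job 3: M1 done at 13, M2 done at 24
  Job 5: M1 done at 22, M2 done at 33
  Job 2: M1 done at 34, M2 done at 38
  Job 1: M1 done at 37, M2 done at 39
Makespan = 39

39


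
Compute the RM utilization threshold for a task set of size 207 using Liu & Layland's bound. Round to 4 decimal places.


Compute 2^(1/207) = 1.0033541497
Subtract 1: 1.0033541497 - 1 = 0.0033541497
Multiply by n: 207 * 0.0033541497 = 0.6943089879
Round to 4 dp: 0.6943

0.6943


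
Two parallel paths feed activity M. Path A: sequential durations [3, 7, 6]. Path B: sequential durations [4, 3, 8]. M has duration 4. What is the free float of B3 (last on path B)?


ES(B3) = sum of predecessors on chain B = 7
EF(B3) = ES + duration = 7 + 8 = 15
Successor of B3 is M. ES(M) = max(sum(A), sum(B)) = max(16, 15) = 16
Free float = ES(successor) - EF(current) = 16 - 15 = 1

1


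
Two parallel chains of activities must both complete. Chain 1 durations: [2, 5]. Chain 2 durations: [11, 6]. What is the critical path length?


Path A total = 2 + 5 = 7
Path B total = 11 + 6 = 17
Critical path = longest path = max(7, 17) = 17

17
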